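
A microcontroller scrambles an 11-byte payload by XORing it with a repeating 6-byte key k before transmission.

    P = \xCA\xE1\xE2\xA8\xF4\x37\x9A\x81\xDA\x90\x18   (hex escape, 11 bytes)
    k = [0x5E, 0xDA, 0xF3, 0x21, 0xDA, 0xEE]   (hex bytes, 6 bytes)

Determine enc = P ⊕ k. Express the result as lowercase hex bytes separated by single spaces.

94 3b 11 89 2e d9 c4 5b 29 b1 c2

The 6-byte key repeats, so the effective keystream is 5e da f3 21 da ee 5e da f3 21 da.
byte 0: 202 xor  94 = 148
byte 1: 225 xor 218 =  59
byte 2: 226 xor 243 =  17
byte 3: 168 xor  33 = 137
byte 4: 244 xor 218 =  46
byte 5:  55 xor 238 = 217
byte 6: 154 xor  94 = 196
byte 7: 129 xor 218 =  91
byte 8: 218 xor 243 =  41
byte 9: 144 xor  33 = 177
byte 10:  24 xor 218 = 194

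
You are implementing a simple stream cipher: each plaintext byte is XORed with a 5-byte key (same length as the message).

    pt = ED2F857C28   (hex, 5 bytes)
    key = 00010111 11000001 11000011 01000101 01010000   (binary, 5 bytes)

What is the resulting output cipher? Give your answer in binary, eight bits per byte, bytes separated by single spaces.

11111010 11101110 01000110 00111001 01111000

ed ⊕ 17 = fa
2f ⊕ c1 = ee
85 ⊕ c3 = 46
7c ⊕ 45 = 39
28 ⊕ 50 = 78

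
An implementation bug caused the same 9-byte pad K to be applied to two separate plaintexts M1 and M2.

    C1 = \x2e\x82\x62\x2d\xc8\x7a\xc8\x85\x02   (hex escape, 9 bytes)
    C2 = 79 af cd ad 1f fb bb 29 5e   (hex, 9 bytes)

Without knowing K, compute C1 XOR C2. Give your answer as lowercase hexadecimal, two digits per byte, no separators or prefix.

C1 ⊕ C2 = (M1 ⊕ K) ⊕ (M2 ⊕ K) = M1 ⊕ M2 — the shared key cancels under XOR.
byte 0: 00101110 ⊕ 01111001 = 01010111
byte 1: 10000010 ⊕ 10101111 = 00101101
byte 2: 01100010 ⊕ 11001101 = 10101111
byte 3: 00101101 ⊕ 10101101 = 10000000
byte 4: 11001000 ⊕ 00011111 = 11010111
byte 5: 01111010 ⊕ 11111011 = 10000001
byte 6: 11001000 ⊕ 10111011 = 01110011
byte 7: 10000101 ⊕ 00101001 = 10101100
byte 8: 00000010 ⊕ 01011110 = 01011100

572daf80d78173ac5c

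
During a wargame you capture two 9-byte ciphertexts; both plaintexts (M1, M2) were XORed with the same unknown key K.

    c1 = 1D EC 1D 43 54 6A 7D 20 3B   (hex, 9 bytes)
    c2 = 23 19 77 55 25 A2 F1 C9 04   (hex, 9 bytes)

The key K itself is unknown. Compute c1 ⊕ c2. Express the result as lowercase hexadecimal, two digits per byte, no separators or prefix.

c1 ⊕ c2 = (M1 ⊕ K) ⊕ (M2 ⊕ K) = M1 ⊕ M2 — the shared key cancels under XOR.
byte 0:  29 XOR  35 =  62
byte 1: 236 XOR  25 = 245
byte 2:  29 XOR 119 = 106
byte 3:  67 XOR  85 =  22
byte 4:  84 XOR  37 = 113
byte 5: 106 XOR 162 = 200
byte 6: 125 XOR 241 = 140
byte 7:  32 XOR 201 = 233
byte 8:  59 XOR   4 =  63

3ef56a1671c88ce93f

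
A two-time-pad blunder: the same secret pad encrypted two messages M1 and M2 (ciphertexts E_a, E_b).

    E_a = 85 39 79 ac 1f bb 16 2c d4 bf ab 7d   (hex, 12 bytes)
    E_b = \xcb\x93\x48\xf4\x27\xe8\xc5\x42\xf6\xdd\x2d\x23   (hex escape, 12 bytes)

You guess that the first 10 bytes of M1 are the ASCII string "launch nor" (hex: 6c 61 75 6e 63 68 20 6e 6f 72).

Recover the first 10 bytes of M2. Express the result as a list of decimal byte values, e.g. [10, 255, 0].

First, E_a ⊕ E_b = (M1 ⊕ K) ⊕ (M2 ⊕ K) = M1 ⊕ M2, so the key drops out. Then M2 = (M1 ⊕ M2) ⊕ M1 over the first 10 bytes.
byte 0: (85 ⊕ cb) ⊕ 6c = 4e ⊕ 6c = 22
byte 1: (39 ⊕ 93) ⊕ 61 = aa ⊕ 61 = cb
byte 2: (79 ⊕ 48) ⊕ 75 = 31 ⊕ 75 = 44
byte 3: (ac ⊕ f4) ⊕ 6e = 58 ⊕ 6e = 36
byte 4: (1f ⊕ 27) ⊕ 63 = 38 ⊕ 63 = 5b
byte 5: (bb ⊕ e8) ⊕ 68 = 53 ⊕ 68 = 3b
byte 6: (16 ⊕ c5) ⊕ 20 = d3 ⊕ 20 = f3
byte 7: (2c ⊕ 42) ⊕ 6e = 6e ⊕ 6e = 00
byte 8: (d4 ⊕ f6) ⊕ 6f = 22 ⊕ 6f = 4d
byte 9: (bf ⊕ dd) ⊕ 72 = 62 ⊕ 72 = 10

[34, 203, 68, 54, 91, 59, 243, 0, 77, 16]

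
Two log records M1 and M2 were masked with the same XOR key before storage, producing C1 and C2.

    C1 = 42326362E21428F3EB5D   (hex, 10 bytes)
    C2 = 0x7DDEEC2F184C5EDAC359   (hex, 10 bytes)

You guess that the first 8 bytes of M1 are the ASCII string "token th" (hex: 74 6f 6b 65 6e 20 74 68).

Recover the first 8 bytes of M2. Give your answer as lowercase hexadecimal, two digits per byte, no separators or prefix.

4b83e42894780241

First, C1 ⊕ C2 = (M1 ⊕ K) ⊕ (M2 ⊕ K) = M1 ⊕ M2, so the key drops out. Then M2 = (M1 ⊕ M2) ⊕ M1 over the first 8 bytes.
byte 0: (42 XOR 7d) XOR 74 = 3f XOR 74 = 4b
byte 1: (32 XOR de) XOR 6f = ec XOR 6f = 83
byte 2: (63 XOR ec) XOR 6b = 8f XOR 6b = e4
byte 3: (62 XOR 2f) XOR 65 = 4d XOR 65 = 28
byte 4: (e2 XOR 18) XOR 6e = fa XOR 6e = 94
byte 5: (14 XOR 4c) XOR 20 = 58 XOR 20 = 78
byte 6: (28 XOR 5e) XOR 74 = 76 XOR 74 = 02
byte 7: (f3 XOR da) XOR 68 = 29 XOR 68 = 41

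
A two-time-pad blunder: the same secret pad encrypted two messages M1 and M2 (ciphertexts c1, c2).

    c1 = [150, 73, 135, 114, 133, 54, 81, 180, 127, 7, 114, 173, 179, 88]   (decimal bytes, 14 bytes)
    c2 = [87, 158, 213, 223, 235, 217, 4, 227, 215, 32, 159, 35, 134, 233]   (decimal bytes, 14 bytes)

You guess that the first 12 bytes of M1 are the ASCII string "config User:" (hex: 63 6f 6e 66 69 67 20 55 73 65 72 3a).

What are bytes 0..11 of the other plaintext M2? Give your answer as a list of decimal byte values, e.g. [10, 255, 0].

First, c1 ⊕ c2 = (M1 ⊕ K) ⊕ (M2 ⊕ K) = M1 ⊕ M2, so the key drops out. Then M2 = (M1 ⊕ M2) ⊕ M1 over the first 12 bytes.
byte 0: (96 ^ 57) ^ 63 = c1 ^ 63 = a2
byte 1: (49 ^ 9e) ^ 6f = d7 ^ 6f = b8
byte 2: (87 ^ d5) ^ 6e = 52 ^ 6e = 3c
byte 3: (72 ^ df) ^ 66 = ad ^ 66 = cb
byte 4: (85 ^ eb) ^ 69 = 6e ^ 69 = 07
byte 5: (36 ^ d9) ^ 67 = ef ^ 67 = 88
byte 6: (51 ^ 04) ^ 20 = 55 ^ 20 = 75
byte 7: (b4 ^ e3) ^ 55 = 57 ^ 55 = 02
byte 8: (7f ^ d7) ^ 73 = a8 ^ 73 = db
byte 9: (07 ^ 20) ^ 65 = 27 ^ 65 = 42
byte 10: (72 ^ 9f) ^ 72 = ed ^ 72 = 9f
byte 11: (ad ^ 23) ^ 3a = 8e ^ 3a = b4

[162, 184, 60, 203, 7, 136, 117, 2, 219, 66, 159, 180]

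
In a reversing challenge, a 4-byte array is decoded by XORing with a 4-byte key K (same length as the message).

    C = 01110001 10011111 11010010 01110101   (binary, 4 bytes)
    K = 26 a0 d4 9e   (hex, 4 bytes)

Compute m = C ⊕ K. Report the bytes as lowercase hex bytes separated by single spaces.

XOR is its own inverse, so applying the key byte-wise gives the result directly.
byte 0: 113 XOR  38 =  87
byte 1: 159 XOR 160 =  63
byte 2: 210 XOR 212 =   6
byte 3: 117 XOR 158 = 235

57 3f 06 eb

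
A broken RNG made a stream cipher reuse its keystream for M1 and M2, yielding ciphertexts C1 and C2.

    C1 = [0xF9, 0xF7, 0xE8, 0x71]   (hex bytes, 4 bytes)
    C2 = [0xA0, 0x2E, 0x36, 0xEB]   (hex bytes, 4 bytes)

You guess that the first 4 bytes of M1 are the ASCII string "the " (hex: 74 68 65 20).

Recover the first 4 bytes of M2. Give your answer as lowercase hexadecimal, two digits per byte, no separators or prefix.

First, C1 ⊕ C2 = (M1 ⊕ K) ⊕ (M2 ⊕ K) = M1 ⊕ M2, so the key drops out. Then M2 = (M1 ⊕ M2) ⊕ M1 over the first 4 bytes.
byte 0: (f9 xor a0) xor 74 = 59 xor 74 = 2d
byte 1: (f7 xor 2e) xor 68 = d9 xor 68 = b1
byte 2: (e8 xor 36) xor 65 = de xor 65 = bb
byte 3: (71 xor eb) xor 20 = 9a xor 20 = ba

2db1bbba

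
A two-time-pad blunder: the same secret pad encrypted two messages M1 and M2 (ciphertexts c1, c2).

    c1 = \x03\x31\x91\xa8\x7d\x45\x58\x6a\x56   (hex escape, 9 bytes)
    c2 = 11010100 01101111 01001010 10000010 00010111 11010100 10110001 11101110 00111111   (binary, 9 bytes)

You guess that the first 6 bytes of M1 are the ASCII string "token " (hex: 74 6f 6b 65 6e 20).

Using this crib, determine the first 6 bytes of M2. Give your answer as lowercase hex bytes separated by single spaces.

a3 31 b0 4f 04 b1

First, c1 ⊕ c2 = (M1 ⊕ K) ⊕ (M2 ⊕ K) = M1 ⊕ M2, so the key drops out. Then M2 = (M1 ⊕ M2) ⊕ M1 over the first 6 bytes.
byte 0: (03 ^ d4) ^ 74 = d7 ^ 74 = a3
byte 1: (31 ^ 6f) ^ 6f = 5e ^ 6f = 31
byte 2: (91 ^ 4a) ^ 6b = db ^ 6b = b0
byte 3: (a8 ^ 82) ^ 65 = 2a ^ 65 = 4f
byte 4: (7d ^ 17) ^ 6e = 6a ^ 6e = 04
byte 5: (45 ^ d4) ^ 20 = 91 ^ 20 = b1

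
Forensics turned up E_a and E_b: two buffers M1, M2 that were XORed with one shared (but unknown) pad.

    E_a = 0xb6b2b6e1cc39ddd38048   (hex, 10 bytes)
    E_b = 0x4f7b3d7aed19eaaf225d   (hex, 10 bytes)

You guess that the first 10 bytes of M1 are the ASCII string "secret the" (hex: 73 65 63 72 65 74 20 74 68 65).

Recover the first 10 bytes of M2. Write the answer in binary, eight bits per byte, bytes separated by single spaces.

10001010 10101100 11101000 11101001 01000100 01010100 00010111 00001000 11001010 01110000

First, E_a ⊕ E_b = (M1 ⊕ K) ⊕ (M2 ⊕ K) = M1 ⊕ M2, so the key drops out. Then M2 = (M1 ⊕ M2) ⊕ M1 over the first 10 bytes.
byte 0: (b6 ^ 4f) ^ 73 = f9 ^ 73 = 8a
byte 1: (b2 ^ 7b) ^ 65 = c9 ^ 65 = ac
byte 2: (b6 ^ 3d) ^ 63 = 8b ^ 63 = e8
byte 3: (e1 ^ 7a) ^ 72 = 9b ^ 72 = e9
byte 4: (cc ^ ed) ^ 65 = 21 ^ 65 = 44
byte 5: (39 ^ 19) ^ 74 = 20 ^ 74 = 54
byte 6: (dd ^ ea) ^ 20 = 37 ^ 20 = 17
byte 7: (d3 ^ af) ^ 74 = 7c ^ 74 = 08
byte 8: (80 ^ 22) ^ 68 = a2 ^ 68 = ca
byte 9: (48 ^ 5d) ^ 65 = 15 ^ 65 = 70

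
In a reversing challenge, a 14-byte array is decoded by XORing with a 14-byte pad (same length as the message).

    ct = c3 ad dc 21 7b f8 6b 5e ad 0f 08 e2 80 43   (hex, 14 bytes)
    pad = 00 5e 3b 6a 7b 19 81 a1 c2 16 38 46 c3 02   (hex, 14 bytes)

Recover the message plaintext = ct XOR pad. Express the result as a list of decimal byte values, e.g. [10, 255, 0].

[195, 243, 231, 75, 0, 225, 234, 255, 111, 25, 48, 164, 67, 65]

XOR is its own inverse, so applying the key byte-wise gives the result directly.
c3 ⊕ 00 = c3
ad ⊕ 5e = f3
dc ⊕ 3b = e7
21 ⊕ 6a = 4b
7b ⊕ 7b = 00
f8 ⊕ 19 = e1
6b ⊕ 81 = ea
5e ⊕ a1 = ff
ad ⊕ c2 = 6f
0f ⊕ 16 = 19
08 ⊕ 38 = 30
e2 ⊕ 46 = a4
80 ⊕ c3 = 43
43 ⊕ 02 = 41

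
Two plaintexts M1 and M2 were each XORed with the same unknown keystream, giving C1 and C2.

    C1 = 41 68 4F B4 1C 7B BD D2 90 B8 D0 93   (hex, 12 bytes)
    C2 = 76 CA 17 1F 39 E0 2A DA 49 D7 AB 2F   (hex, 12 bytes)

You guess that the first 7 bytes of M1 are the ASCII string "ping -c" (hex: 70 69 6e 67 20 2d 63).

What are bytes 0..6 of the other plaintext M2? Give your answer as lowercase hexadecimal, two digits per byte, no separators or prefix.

47cb36cc05b6f4

First, C1 ⊕ C2 = (M1 ⊕ K) ⊕ (M2 ⊕ K) = M1 ⊕ M2, so the key drops out. Then M2 = (M1 ⊕ M2) ⊕ M1 over the first 7 bytes.
byte 0: (41 ⊕ 76) ⊕ 70 = 37 ⊕ 70 = 47
byte 1: (68 ⊕ ca) ⊕ 69 = a2 ⊕ 69 = cb
byte 2: (4f ⊕ 17) ⊕ 6e = 58 ⊕ 6e = 36
byte 3: (b4 ⊕ 1f) ⊕ 67 = ab ⊕ 67 = cc
byte 4: (1c ⊕ 39) ⊕ 20 = 25 ⊕ 20 = 05
byte 5: (7b ⊕ e0) ⊕ 2d = 9b ⊕ 2d = b6
byte 6: (bd ⊕ 2a) ⊕ 63 = 97 ⊕ 63 = f4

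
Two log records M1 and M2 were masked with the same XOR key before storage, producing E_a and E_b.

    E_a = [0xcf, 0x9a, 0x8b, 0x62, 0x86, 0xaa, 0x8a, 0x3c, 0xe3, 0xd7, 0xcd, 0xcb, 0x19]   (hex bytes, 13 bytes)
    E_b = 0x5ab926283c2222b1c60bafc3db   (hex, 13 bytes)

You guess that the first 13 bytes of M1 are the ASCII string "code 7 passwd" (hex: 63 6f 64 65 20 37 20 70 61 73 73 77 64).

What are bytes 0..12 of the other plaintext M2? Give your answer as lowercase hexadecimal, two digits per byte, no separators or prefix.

f64cc92f9abf88fd44af117fa6

First, E_a ⊕ E_b = (M1 ⊕ K) ⊕ (M2 ⊕ K) = M1 ⊕ M2, so the key drops out. Then M2 = (M1 ⊕ M2) ⊕ M1 over the first 13 bytes.
byte 0: (cf ^ 5a) ^ 63 = 95 ^ 63 = f6
byte 1: (9a ^ b9) ^ 6f = 23 ^ 6f = 4c
byte 2: (8b ^ 26) ^ 64 = ad ^ 64 = c9
byte 3: (62 ^ 28) ^ 65 = 4a ^ 65 = 2f
byte 4: (86 ^ 3c) ^ 20 = ba ^ 20 = 9a
byte 5: (aa ^ 22) ^ 37 = 88 ^ 37 = bf
byte 6: (8a ^ 22) ^ 20 = a8 ^ 20 = 88
byte 7: (3c ^ b1) ^ 70 = 8d ^ 70 = fd
byte 8: (e3 ^ c6) ^ 61 = 25 ^ 61 = 44
byte 9: (d7 ^ 0b) ^ 73 = dc ^ 73 = af
byte 10: (cd ^ af) ^ 73 = 62 ^ 73 = 11
byte 11: (cb ^ c3) ^ 77 = 08 ^ 77 = 7f
byte 12: (19 ^ db) ^ 64 = c2 ^ 64 = a6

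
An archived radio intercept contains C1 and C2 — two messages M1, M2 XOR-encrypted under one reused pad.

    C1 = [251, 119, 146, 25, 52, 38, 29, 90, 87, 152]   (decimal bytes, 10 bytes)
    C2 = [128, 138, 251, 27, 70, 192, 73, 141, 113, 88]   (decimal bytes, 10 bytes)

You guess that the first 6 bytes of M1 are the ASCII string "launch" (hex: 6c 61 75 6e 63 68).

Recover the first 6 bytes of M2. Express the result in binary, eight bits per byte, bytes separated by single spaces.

00010111 10011100 00011100 01101100 00010001 10001110

First, C1 ⊕ C2 = (M1 ⊕ K) ⊕ (M2 ⊕ K) = M1 ⊕ M2, so the key drops out. Then M2 = (M1 ⊕ M2) ⊕ M1 over the first 6 bytes.
byte 0: (fb ^ 80) ^ 6c = 7b ^ 6c = 17
byte 1: (77 ^ 8a) ^ 61 = fd ^ 61 = 9c
byte 2: (92 ^ fb) ^ 75 = 69 ^ 75 = 1c
byte 3: (19 ^ 1b) ^ 6e = 02 ^ 6e = 6c
byte 4: (34 ^ 46) ^ 63 = 72 ^ 63 = 11
byte 5: (26 ^ c0) ^ 68 = e6 ^ 68 = 8e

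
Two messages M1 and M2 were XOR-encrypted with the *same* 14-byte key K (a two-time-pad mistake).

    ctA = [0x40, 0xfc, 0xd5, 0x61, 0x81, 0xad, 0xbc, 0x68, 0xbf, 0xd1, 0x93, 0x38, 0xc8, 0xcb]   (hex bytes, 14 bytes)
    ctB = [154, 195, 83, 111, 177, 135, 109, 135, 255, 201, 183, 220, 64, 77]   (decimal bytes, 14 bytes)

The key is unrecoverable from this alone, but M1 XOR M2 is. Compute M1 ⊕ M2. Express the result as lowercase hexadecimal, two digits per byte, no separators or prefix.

ctA ⊕ ctB = (M1 ⊕ K) ⊕ (M2 ⊕ K) = M1 ⊕ M2 — the shared key cancels under XOR.
 64 ^ 154 = 218
252 ^ 195 =  63
213 ^  83 = 134
 97 ^ 111 =  14
129 ^ 177 =  48
173 ^ 135 =  42
188 ^ 109 = 209
104 ^ 135 = 239
191 ^ 255 =  64
209 ^ 201 =  24
147 ^ 183 =  36
 56 ^ 220 = 228
200 ^  64 = 136
203 ^  77 = 134

da3f860e302ad1ef401824e48886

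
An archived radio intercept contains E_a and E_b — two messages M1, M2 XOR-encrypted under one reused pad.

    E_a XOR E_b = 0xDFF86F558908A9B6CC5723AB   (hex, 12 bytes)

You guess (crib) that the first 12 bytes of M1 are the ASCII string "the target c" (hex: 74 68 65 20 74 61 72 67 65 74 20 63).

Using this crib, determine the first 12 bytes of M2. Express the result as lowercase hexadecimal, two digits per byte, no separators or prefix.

Since E_a ⊕ E_b = M1 ⊕ M2, XORing with the guessed M1 bytes yields the corresponding M2 bytes: M2 = (E_a ⊕ E_b) ⊕ M1.
byte 0: df XOR 74 = ab
byte 1: f8 XOR 68 = 90
byte 2: 6f XOR 65 = 0a
byte 3: 55 XOR 20 = 75
byte 4: 89 XOR 74 = fd
byte 5: 08 XOR 61 = 69
byte 6: a9 XOR 72 = db
byte 7: b6 XOR 67 = d1
byte 8: cc XOR 65 = a9
byte 9: 57 XOR 74 = 23
byte 10: 23 XOR 20 = 03
byte 11: ab XOR 63 = c8

ab900a75fd69dbd1a92303c8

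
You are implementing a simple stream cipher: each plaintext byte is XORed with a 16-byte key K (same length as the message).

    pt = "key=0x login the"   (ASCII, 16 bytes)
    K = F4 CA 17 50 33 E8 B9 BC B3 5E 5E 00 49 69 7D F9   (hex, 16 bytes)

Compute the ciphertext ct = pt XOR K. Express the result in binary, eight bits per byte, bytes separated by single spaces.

6b XOR f4 = 9f
65 XOR ca = af
79 XOR 17 = 6e
3d XOR 50 = 6d
30 XOR 33 = 03
78 XOR e8 = 90
20 XOR b9 = 99
6c XOR bc = d0
6f XOR b3 = dc
67 XOR 5e = 39
69 XOR 5e = 37
6e XOR 00 = 6e
20 XOR 49 = 69
74 XOR 69 = 1d
68 XOR 7d = 15
65 XOR f9 = 9c

10011111 10101111 01101110 01101101 00000011 10010000 10011001 11010000 11011100 00111001 00110111 01101110 01101001 00011101 00010101 10011100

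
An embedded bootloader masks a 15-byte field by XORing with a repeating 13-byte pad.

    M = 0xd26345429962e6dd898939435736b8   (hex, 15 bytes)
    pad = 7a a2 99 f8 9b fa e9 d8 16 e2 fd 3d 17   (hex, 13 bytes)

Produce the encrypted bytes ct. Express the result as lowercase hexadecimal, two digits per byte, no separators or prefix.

The 13-byte key repeats, so the effective keystream is 7a a2 99 f8 9b fa e9 d8 16 e2 fd 3d 17 7a a2.
byte 0: d2 xor 7a = a8
byte 1: 63 xor a2 = c1
byte 2: 45 xor 99 = dc
byte 3: 42 xor f8 = ba
byte 4: 99 xor 9b = 02
byte 5: 62 xor fa = 98
byte 6: e6 xor e9 = 0f
byte 7: dd xor d8 = 05
byte 8: 89 xor 16 = 9f
byte 9: 89 xor e2 = 6b
byte 10: 39 xor fd = c4
byte 11: 43 xor 3d = 7e
byte 12: 57 xor 17 = 40
byte 13: 36 xor 7a = 4c
byte 14: b8 xor a2 = 1a

a8c1dcba02980f059f6bc47e404c1a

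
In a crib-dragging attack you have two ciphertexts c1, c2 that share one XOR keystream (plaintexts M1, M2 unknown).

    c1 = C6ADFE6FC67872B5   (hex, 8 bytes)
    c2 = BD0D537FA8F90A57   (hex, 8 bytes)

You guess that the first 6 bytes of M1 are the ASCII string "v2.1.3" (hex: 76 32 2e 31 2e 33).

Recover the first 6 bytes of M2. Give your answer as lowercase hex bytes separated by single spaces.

0d 92 83 21 40 b2

First, c1 ⊕ c2 = (M1 ⊕ K) ⊕ (M2 ⊕ K) = M1 ⊕ M2, so the key drops out. Then M2 = (M1 ⊕ M2) ⊕ M1 over the first 6 bytes.
byte 0: (c6 ^ bd) ^ 76 = 7b ^ 76 = 0d
byte 1: (ad ^ 0d) ^ 32 = a0 ^ 32 = 92
byte 2: (fe ^ 53) ^ 2e = ad ^ 2e = 83
byte 3: (6f ^ 7f) ^ 31 = 10 ^ 31 = 21
byte 4: (c6 ^ a8) ^ 2e = 6e ^ 2e = 40
byte 5: (78 ^ f9) ^ 33 = 81 ^ 33 = b2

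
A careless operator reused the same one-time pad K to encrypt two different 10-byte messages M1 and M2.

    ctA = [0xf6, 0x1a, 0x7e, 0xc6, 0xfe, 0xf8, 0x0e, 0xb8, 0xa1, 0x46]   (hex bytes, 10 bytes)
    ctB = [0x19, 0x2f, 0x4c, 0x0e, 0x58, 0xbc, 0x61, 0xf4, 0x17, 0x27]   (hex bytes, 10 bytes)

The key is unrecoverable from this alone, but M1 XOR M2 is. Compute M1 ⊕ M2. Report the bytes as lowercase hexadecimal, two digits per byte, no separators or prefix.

ctA ⊕ ctB = (M1 ⊕ K) ⊕ (M2 ⊕ K) = M1 ⊕ M2 — the shared key cancels under XOR.
f6 XOR 19 = ef
1a XOR 2f = 35
7e XOR 4c = 32
c6 XOR 0e = c8
fe XOR 58 = a6
f8 XOR bc = 44
0e XOR 61 = 6f
b8 XOR f4 = 4c
a1 XOR 17 = b6
46 XOR 27 = 61

ef3532c8a6446f4cb661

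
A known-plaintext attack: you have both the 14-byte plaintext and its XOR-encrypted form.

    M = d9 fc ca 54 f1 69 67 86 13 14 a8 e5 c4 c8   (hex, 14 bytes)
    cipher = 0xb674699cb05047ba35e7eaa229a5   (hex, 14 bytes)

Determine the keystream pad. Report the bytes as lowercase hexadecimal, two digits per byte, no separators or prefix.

6f88a3c84139203c26f34247ed6d

Since cipher = M ⊕ pad, XORing both sides with M gives pad = M ⊕ cipher.
d9 XOR b6 = 6f
fc XOR 74 = 88
ca XOR 69 = a3
54 XOR 9c = c8
f1 XOR b0 = 41
69 XOR 50 = 39
67 XOR 47 = 20
86 XOR ba = 3c
13 XOR 35 = 26
14 XOR e7 = f3
a8 XOR ea = 42
e5 XOR a2 = 47
c4 XOR 29 = ed
c8 XOR a5 = 6d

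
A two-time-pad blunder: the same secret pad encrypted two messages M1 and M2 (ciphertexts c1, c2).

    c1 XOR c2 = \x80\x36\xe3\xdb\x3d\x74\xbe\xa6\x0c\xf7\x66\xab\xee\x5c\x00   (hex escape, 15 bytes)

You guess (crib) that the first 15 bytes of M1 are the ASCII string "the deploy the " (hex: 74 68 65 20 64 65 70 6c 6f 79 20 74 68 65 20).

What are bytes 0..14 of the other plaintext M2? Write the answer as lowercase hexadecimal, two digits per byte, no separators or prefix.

Since c1 ⊕ c2 = M1 ⊕ M2, XORing with the guessed M1 bytes yields the corresponding M2 bytes: M2 = (c1 ⊕ c2) ⊕ M1.
byte 0: 10000000 XOR 01110100 = 11110100
byte 1: 00110110 XOR 01101000 = 01011110
byte 2: 11100011 XOR 01100101 = 10000110
byte 3: 11011011 XOR 00100000 = 11111011
byte 4: 00111101 XOR 01100100 = 01011001
byte 5: 01110100 XOR 01100101 = 00010001
byte 6: 10111110 XOR 01110000 = 11001110
byte 7: 10100110 XOR 01101100 = 11001010
byte 8: 00001100 XOR 01101111 = 01100011
byte 9: 11110111 XOR 01111001 = 10001110
byte 10: 01100110 XOR 00100000 = 01000110
byte 11: 10101011 XOR 01110100 = 11011111
byte 12: 11101110 XOR 01101000 = 10000110
byte 13: 01011100 XOR 01100101 = 00111001
byte 14: 00000000 XOR 00100000 = 00100000

f45e86fb5911ceca638e46df863920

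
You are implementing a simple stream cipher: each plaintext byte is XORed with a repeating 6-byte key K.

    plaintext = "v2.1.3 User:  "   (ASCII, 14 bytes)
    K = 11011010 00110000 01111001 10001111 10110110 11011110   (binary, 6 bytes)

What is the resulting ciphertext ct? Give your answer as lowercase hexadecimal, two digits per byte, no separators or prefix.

ac0257be98edfa650aeac4e4fa10

The 6-byte key repeats, so the effective keystream is da 30 79 8f b6 de da 30 79 8f b6 de da 30.
byte 0: 76 xor da = ac
byte 1: 32 xor 30 = 02
byte 2: 2e xor 79 = 57
byte 3: 31 xor 8f = be
byte 4: 2e xor b6 = 98
byte 5: 33 xor de = ed
byte 6: 20 xor da = fa
byte 7: 55 xor 30 = 65
byte 8: 73 xor 79 = 0a
byte 9: 65 xor 8f = ea
byte 10: 72 xor b6 = c4
byte 11: 3a xor de = e4
byte 12: 20 xor da = fa
byte 13: 20 xor 30 = 10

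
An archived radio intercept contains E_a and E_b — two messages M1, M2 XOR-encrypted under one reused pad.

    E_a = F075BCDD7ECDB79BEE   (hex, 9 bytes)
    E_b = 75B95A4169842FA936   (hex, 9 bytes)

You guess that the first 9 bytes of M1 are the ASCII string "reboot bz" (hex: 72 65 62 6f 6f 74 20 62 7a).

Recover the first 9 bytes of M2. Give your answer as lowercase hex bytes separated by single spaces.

f7 a9 84 f3 78 3d b8 50 a2

First, E_a ⊕ E_b = (M1 ⊕ K) ⊕ (M2 ⊕ K) = M1 ⊕ M2, so the key drops out. Then M2 = (M1 ⊕ M2) ⊕ M1 over the first 9 bytes.
byte 0: (f0 xor 75) xor 72 = 85 xor 72 = f7
byte 1: (75 xor b9) xor 65 = cc xor 65 = a9
byte 2: (bc xor 5a) xor 62 = e6 xor 62 = 84
byte 3: (dd xor 41) xor 6f = 9c xor 6f = f3
byte 4: (7e xor 69) xor 6f = 17 xor 6f = 78
byte 5: (cd xor 84) xor 74 = 49 xor 74 = 3d
byte 6: (b7 xor 2f) xor 20 = 98 xor 20 = b8
byte 7: (9b xor a9) xor 62 = 32 xor 62 = 50
byte 8: (ee xor 36) xor 7a = d8 xor 7a = a2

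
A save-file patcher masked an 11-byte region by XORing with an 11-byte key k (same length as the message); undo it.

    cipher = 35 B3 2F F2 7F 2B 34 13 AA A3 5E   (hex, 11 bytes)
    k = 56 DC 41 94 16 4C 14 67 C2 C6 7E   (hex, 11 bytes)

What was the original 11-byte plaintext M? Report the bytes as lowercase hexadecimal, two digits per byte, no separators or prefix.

35 ^ 56 = 63
b3 ^ dc = 6f
2f ^ 41 = 6e
f2 ^ 94 = 66
7f ^ 16 = 69
2b ^ 4c = 67
34 ^ 14 = 20
13 ^ 67 = 74
aa ^ c2 = 68
a3 ^ c6 = 65
5e ^ 7e = 20

636f6e6669672074686520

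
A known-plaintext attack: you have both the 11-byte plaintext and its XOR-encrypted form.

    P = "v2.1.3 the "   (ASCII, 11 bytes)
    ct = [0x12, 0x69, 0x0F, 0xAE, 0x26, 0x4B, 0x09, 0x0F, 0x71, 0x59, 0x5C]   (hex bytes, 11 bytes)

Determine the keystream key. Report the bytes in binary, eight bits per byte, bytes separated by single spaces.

Since ct = P ⊕ key, XORing both sides with P gives key = P ⊕ ct.
76 ⊕ 12 = 64
32 ⊕ 69 = 5b
2e ⊕ 0f = 21
31 ⊕ ae = 9f
2e ⊕ 26 = 08
33 ⊕ 4b = 78
20 ⊕ 09 = 29
74 ⊕ 0f = 7b
68 ⊕ 71 = 19
65 ⊕ 59 = 3c
20 ⊕ 5c = 7c

01100100 01011011 00100001 10011111 00001000 01111000 00101001 01111011 00011001 00111100 01111100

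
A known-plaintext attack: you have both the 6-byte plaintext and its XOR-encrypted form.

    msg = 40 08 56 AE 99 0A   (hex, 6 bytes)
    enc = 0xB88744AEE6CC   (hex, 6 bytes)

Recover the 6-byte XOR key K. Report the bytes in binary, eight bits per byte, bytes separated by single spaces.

Since enc = msg ⊕ K, XORing both sides with msg gives K = msg ⊕ enc.
40 ⊕ b8 = f8
08 ⊕ 87 = 8f
56 ⊕ 44 = 12
ae ⊕ ae = 00
99 ⊕ e6 = 7f
0a ⊕ cc = c6

11111000 10001111 00010010 00000000 01111111 11000110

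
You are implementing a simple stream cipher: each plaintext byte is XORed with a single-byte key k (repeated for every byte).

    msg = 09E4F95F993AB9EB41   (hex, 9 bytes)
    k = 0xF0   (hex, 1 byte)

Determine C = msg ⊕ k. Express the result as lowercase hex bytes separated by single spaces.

The 1-byte key repeats, so the effective keystream is f0 f0 f0 f0 f0 f0 f0 f0 f0.
byte 0: 09 ^ f0 = f9
byte 1: e4 ^ f0 = 14
byte 2: f9 ^ f0 = 09
byte 3: 5f ^ f0 = af
byte 4: 99 ^ f0 = 69
byte 5: 3a ^ f0 = ca
byte 6: b9 ^ f0 = 49
byte 7: eb ^ f0 = 1b
byte 8: 41 ^ f0 = b1

f9 14 09 af 69 ca 49 1b b1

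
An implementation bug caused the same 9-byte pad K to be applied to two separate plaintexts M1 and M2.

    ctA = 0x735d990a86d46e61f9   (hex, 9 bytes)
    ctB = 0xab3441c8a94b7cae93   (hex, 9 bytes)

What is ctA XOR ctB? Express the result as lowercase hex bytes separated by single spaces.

ctA ⊕ ctB = (M1 ⊕ K) ⊕ (M2 ⊕ K) = M1 ⊕ M2 — the shared key cancels under XOR.
byte 0: 01110011 XOR 10101011 = 11011000
byte 1: 01011101 XOR 00110100 = 01101001
byte 2: 10011001 XOR 01000001 = 11011000
byte 3: 00001010 XOR 11001000 = 11000010
byte 4: 10000110 XOR 10101001 = 00101111
byte 5: 11010100 XOR 01001011 = 10011111
byte 6: 01101110 XOR 01111100 = 00010010
byte 7: 01100001 XOR 10101110 = 11001111
byte 8: 11111001 XOR 10010011 = 01101010

d8 69 d8 c2 2f 9f 12 cf 6a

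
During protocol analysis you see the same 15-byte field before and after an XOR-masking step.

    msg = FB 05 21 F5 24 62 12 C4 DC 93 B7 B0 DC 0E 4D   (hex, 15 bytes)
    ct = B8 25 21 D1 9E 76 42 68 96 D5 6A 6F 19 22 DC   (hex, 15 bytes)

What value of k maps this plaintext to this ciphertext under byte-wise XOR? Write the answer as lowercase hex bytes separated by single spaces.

Since ct = msg ⊕ k, XORing both sides with msg gives k = msg ⊕ ct.
fb xor b8 = 43
05 xor 25 = 20
21 xor 21 = 00
f5 xor d1 = 24
24 xor 9e = ba
62 xor 76 = 14
12 xor 42 = 50
c4 xor 68 = ac
dc xor 96 = 4a
93 xor d5 = 46
b7 xor 6a = dd
b0 xor 6f = df
dc xor 19 = c5
0e xor 22 = 2c
4d xor dc = 91

43 20 00 24 ba 14 50 ac 4a 46 dd df c5 2c 91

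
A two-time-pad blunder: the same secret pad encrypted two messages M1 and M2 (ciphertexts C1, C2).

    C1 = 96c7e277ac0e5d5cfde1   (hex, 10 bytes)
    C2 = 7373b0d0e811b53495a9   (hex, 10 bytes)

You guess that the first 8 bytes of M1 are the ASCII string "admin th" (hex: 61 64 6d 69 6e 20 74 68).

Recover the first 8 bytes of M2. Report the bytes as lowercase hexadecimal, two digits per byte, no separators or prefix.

First, C1 ⊕ C2 = (M1 ⊕ K) ⊕ (M2 ⊕ K) = M1 ⊕ M2, so the key drops out. Then M2 = (M1 ⊕ M2) ⊕ M1 over the first 8 bytes.
byte 0: (96 ⊕ 73) ⊕ 61 = e5 ⊕ 61 = 84
byte 1: (c7 ⊕ 73) ⊕ 64 = b4 ⊕ 64 = d0
byte 2: (e2 ⊕ b0) ⊕ 6d = 52 ⊕ 6d = 3f
byte 3: (77 ⊕ d0) ⊕ 69 = a7 ⊕ 69 = ce
byte 4: (ac ⊕ e8) ⊕ 6e = 44 ⊕ 6e = 2a
byte 5: (0e ⊕ 11) ⊕ 20 = 1f ⊕ 20 = 3f
byte 6: (5d ⊕ b5) ⊕ 74 = e8 ⊕ 74 = 9c
byte 7: (5c ⊕ 34) ⊕ 68 = 68 ⊕ 68 = 00

84d03fce2a3f9c00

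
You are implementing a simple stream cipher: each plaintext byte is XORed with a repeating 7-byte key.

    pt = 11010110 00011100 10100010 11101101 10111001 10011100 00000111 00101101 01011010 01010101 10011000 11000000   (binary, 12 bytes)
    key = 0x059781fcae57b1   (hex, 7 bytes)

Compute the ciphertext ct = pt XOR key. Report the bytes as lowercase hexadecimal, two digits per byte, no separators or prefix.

d38b231117cbb628cdd4646e

The 7-byte key repeats, so the effective keystream is 05 97 81 fc ae 57 b1 05 97 81 fc ae.
byte 0: d6 xor 05 = d3
byte 1: 1c xor 97 = 8b
byte 2: a2 xor 81 = 23
byte 3: ed xor fc = 11
byte 4: b9 xor ae = 17
byte 5: 9c xor 57 = cb
byte 6: 07 xor b1 = b6
byte 7: 2d xor 05 = 28
byte 8: 5a xor 97 = cd
byte 9: 55 xor 81 = d4
byte 10: 98 xor fc = 64
byte 11: c0 xor ae = 6e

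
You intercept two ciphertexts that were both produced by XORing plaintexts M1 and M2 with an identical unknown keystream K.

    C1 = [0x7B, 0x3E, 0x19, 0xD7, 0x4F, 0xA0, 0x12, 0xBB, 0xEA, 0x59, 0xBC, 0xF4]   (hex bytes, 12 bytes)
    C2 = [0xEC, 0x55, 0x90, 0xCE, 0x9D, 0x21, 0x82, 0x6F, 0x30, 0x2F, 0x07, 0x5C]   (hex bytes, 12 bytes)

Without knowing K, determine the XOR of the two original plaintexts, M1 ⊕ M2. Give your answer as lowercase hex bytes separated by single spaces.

97 6b 89 19 d2 81 90 d4 da 76 bb a8

C1 ⊕ C2 = (M1 ⊕ K) ⊕ (M2 ⊕ K) = M1 ⊕ M2 — the shared key cancels under XOR.
byte 0: 123 ⊕ 236 = 151
byte 1:  62 ⊕  85 = 107
byte 2:  25 ⊕ 144 = 137
byte 3: 215 ⊕ 206 =  25
byte 4:  79 ⊕ 157 = 210
byte 5: 160 ⊕  33 = 129
byte 6:  18 ⊕ 130 = 144
byte 7: 187 ⊕ 111 = 212
byte 8: 234 ⊕  48 = 218
byte 9:  89 ⊕  47 = 118
byte 10: 188 ⊕   7 = 187
byte 11: 244 ⊕  92 = 168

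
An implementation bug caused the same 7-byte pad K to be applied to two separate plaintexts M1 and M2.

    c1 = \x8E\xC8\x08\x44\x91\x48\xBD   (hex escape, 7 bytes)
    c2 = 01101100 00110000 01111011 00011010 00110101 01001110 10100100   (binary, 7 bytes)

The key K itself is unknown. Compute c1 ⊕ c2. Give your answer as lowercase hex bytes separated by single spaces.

e2 f8 73 5e a4 06 19

c1 ⊕ c2 = (M1 ⊕ K) ⊕ (M2 ⊕ K) = M1 ⊕ M2 — the shared key cancels under XOR.
8e ^ 6c = e2
c8 ^ 30 = f8
08 ^ 7b = 73
44 ^ 1a = 5e
91 ^ 35 = a4
48 ^ 4e = 06
bd ^ a4 = 19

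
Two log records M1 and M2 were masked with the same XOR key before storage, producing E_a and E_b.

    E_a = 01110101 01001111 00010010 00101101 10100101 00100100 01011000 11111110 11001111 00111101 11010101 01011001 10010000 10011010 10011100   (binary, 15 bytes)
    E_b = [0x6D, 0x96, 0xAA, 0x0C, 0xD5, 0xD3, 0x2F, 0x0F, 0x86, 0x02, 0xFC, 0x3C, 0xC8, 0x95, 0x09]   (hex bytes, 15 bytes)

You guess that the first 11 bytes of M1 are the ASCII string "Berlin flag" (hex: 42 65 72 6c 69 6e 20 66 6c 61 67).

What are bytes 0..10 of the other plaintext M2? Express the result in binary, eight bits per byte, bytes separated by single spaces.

First, E_a ⊕ E_b = (M1 ⊕ K) ⊕ (M2 ⊕ K) = M1 ⊕ M2, so the key drops out. Then M2 = (M1 ⊕ M2) ⊕ M1 over the first 11 bytes.
byte 0: (75 XOR 6d) XOR 42 = 18 XOR 42 = 5a
byte 1: (4f XOR 96) XOR 65 = d9 XOR 65 = bc
byte 2: (12 XOR aa) XOR 72 = b8 XOR 72 = ca
byte 3: (2d XOR 0c) XOR 6c = 21 XOR 6c = 4d
byte 4: (a5 XOR d5) XOR 69 = 70 XOR 69 = 19
byte 5: (24 XOR d3) XOR 6e = f7 XOR 6e = 99
byte 6: (58 XOR 2f) XOR 20 = 77 XOR 20 = 57
byte 7: (fe XOR 0f) XOR 66 = f1 XOR 66 = 97
byte 8: (cf XOR 86) XOR 6c = 49 XOR 6c = 25
byte 9: (3d XOR 02) XOR 61 = 3f XOR 61 = 5e
byte 10: (d5 XOR fc) XOR 67 = 29 XOR 67 = 4e

01011010 10111100 11001010 01001101 00011001 10011001 01010111 10010111 00100101 01011110 01001110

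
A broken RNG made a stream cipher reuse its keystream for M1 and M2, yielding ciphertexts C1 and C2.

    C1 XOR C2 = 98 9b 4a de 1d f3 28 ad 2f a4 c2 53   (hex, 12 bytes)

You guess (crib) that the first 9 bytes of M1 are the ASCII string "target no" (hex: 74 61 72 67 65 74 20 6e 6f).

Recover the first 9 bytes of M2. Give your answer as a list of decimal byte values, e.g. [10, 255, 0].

Since C1 ⊕ C2 = M1 ⊕ M2, XORing with the guessed M1 bytes yields the corresponding M2 bytes: M2 = (C1 ⊕ C2) ⊕ M1.
10011000 xor 01110100 = 11101100
10011011 xor 01100001 = 11111010
01001010 xor 01110010 = 00111000
11011110 xor 01100111 = 10111001
00011101 xor 01100101 = 01111000
11110011 xor 01110100 = 10000111
00101000 xor 00100000 = 00001000
10101101 xor 01101110 = 11000011
00101111 xor 01101111 = 01000000

[236, 250, 56, 185, 120, 135, 8, 195, 64]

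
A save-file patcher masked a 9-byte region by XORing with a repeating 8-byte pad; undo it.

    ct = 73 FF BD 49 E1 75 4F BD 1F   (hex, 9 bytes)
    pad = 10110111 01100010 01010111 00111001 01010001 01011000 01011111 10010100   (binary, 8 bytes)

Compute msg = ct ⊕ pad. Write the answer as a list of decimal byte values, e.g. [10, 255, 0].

[196, 157, 234, 112, 176, 45, 16, 41, 168]

The 8-byte key repeats, so the effective keystream is b7 62 57 39 51 58 5f 94 b7.
byte 0: 73 XOR b7 = c4
byte 1: ff XOR 62 = 9d
byte 2: bd XOR 57 = ea
byte 3: 49 XOR 39 = 70
byte 4: e1 XOR 51 = b0
byte 5: 75 XOR 58 = 2d
byte 6: 4f XOR 5f = 10
byte 7: bd XOR 94 = 29
byte 8: 1f XOR b7 = a8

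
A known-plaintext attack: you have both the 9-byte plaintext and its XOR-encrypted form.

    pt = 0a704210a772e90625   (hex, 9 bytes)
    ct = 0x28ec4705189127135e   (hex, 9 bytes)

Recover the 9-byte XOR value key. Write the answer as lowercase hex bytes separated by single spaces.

22 9c 05 15 bf e3 ce 15 7b

Since ct = pt ⊕ key, XORing both sides with pt gives key = pt ⊕ ct.
byte 0: 0a xor 28 = 22
byte 1: 70 xor ec = 9c
byte 2: 42 xor 47 = 05
byte 3: 10 xor 05 = 15
byte 4: a7 xor 18 = bf
byte 5: 72 xor 91 = e3
byte 6: e9 xor 27 = ce
byte 7: 06 xor 13 = 15
byte 8: 25 xor 5e = 7b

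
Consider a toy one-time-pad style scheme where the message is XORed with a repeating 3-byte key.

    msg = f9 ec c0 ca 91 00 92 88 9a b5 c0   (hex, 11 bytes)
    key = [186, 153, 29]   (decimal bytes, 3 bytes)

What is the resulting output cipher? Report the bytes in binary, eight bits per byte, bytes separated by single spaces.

The 3-byte key repeats, so the effective keystream is ba 99 1d ba 99 1d ba 99 1d ba 99.
byte 0: 249 XOR 186 =  67
byte 1: 236 XOR 153 = 117
byte 2: 192 XOR  29 = 221
byte 3: 202 XOR 186 = 112
byte 4: 145 XOR 153 =   8
byte 5:   0 XOR  29 =  29
byte 6: 146 XOR 186 =  40
byte 7: 136 XOR 153 =  17
byte 8: 154 XOR  29 = 135
byte 9: 181 XOR 186 =  15
byte 10: 192 XOR 153 =  89

01000011 01110101 11011101 01110000 00001000 00011101 00101000 00010001 10000111 00001111 01011001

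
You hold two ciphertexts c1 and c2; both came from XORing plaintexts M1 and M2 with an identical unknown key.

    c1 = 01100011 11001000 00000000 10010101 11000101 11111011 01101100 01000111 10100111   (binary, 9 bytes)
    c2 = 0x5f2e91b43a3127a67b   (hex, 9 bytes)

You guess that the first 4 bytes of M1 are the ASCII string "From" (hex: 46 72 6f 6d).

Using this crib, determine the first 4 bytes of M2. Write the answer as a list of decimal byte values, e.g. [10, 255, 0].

First, c1 ⊕ c2 = (M1 ⊕ K) ⊕ (M2 ⊕ K) = M1 ⊕ M2, so the key drops out. Then M2 = (M1 ⊕ M2) ⊕ M1 over the first 4 bytes.
byte 0: (63 XOR 5f) XOR 46 = 3c XOR 46 = 7a
byte 1: (c8 XOR 2e) XOR 72 = e6 XOR 72 = 94
byte 2: (00 XOR 91) XOR 6f = 91 XOR 6f = fe
byte 3: (95 XOR b4) XOR 6d = 21 XOR 6d = 4c

[122, 148, 254, 76]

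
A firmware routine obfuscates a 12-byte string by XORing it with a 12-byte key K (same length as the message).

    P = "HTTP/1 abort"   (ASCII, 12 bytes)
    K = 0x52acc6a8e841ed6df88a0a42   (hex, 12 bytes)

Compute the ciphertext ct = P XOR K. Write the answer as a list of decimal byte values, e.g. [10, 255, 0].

[26, 248, 146, 248, 199, 112, 205, 12, 154, 229, 120, 54]

48 ^ 52 = 1a
54 ^ ac = f8
54 ^ c6 = 92
50 ^ a8 = f8
2f ^ e8 = c7
31 ^ 41 = 70
20 ^ ed = cd
61 ^ 6d = 0c
62 ^ f8 = 9a
6f ^ 8a = e5
72 ^ 0a = 78
74 ^ 42 = 36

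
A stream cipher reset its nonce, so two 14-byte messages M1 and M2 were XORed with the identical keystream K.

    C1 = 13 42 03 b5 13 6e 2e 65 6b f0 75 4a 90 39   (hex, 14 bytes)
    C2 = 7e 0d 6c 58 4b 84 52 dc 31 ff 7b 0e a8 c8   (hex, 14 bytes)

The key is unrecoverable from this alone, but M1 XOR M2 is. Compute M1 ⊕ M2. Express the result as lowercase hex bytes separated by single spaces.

C1 ⊕ C2 = (M1 ⊕ K) ⊕ (M2 ⊕ K) = M1 ⊕ M2 — the shared key cancels under XOR.
13 ^ 7e = 6d
42 ^ 0d = 4f
03 ^ 6c = 6f
b5 ^ 58 = ed
13 ^ 4b = 58
6e ^ 84 = ea
2e ^ 52 = 7c
65 ^ dc = b9
6b ^ 31 = 5a
f0 ^ ff = 0f
75 ^ 7b = 0e
4a ^ 0e = 44
90 ^ a8 = 38
39 ^ c8 = f1

6d 4f 6f ed 58 ea 7c b9 5a 0f 0e 44 38 f1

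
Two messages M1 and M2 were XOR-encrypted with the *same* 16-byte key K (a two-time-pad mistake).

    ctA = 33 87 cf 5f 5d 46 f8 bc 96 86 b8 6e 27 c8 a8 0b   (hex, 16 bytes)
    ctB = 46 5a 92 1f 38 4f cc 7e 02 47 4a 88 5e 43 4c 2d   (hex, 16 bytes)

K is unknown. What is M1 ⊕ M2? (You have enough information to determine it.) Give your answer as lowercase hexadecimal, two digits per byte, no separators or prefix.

75dd5d40650934c294c1f2e6798be426

ctA ⊕ ctB = (M1 ⊕ K) ⊕ (M2 ⊕ K) = M1 ⊕ M2 — the shared key cancels under XOR.
00110011 ⊕ 01000110 = 01110101
10000111 ⊕ 01011010 = 11011101
11001111 ⊕ 10010010 = 01011101
01011111 ⊕ 00011111 = 01000000
01011101 ⊕ 00111000 = 01100101
01000110 ⊕ 01001111 = 00001001
11111000 ⊕ 11001100 = 00110100
10111100 ⊕ 01111110 = 11000010
10010110 ⊕ 00000010 = 10010100
10000110 ⊕ 01000111 = 11000001
10111000 ⊕ 01001010 = 11110010
01101110 ⊕ 10001000 = 11100110
00100111 ⊕ 01011110 = 01111001
11001000 ⊕ 01000011 = 10001011
10101000 ⊕ 01001100 = 11100100
00001011 ⊕ 00101101 = 00100110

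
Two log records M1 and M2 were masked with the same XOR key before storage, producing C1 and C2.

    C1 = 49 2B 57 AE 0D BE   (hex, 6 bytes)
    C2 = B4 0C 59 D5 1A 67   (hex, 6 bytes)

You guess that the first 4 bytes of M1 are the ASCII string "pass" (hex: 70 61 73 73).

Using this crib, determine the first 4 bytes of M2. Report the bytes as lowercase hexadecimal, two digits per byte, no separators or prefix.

First, C1 ⊕ C2 = (M1 ⊕ K) ⊕ (M2 ⊕ K) = M1 ⊕ M2, so the key drops out. Then M2 = (M1 ⊕ M2) ⊕ M1 over the first 4 bytes.
byte 0: (49 xor b4) xor 70 = fd xor 70 = 8d
byte 1: (2b xor 0c) xor 61 = 27 xor 61 = 46
byte 2: (57 xor 59) xor 73 = 0e xor 73 = 7d
byte 3: (ae xor d5) xor 73 = 7b xor 73 = 08

8d467d08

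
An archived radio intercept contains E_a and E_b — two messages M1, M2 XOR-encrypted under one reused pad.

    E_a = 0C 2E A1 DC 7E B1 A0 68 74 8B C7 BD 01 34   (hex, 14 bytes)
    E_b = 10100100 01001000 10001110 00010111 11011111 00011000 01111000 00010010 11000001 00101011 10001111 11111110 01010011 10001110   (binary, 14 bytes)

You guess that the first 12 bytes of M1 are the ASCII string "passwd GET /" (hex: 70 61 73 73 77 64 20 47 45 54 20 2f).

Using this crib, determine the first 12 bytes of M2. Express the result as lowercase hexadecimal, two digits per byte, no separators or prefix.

First, E_a ⊕ E_b = (M1 ⊕ K) ⊕ (M2 ⊕ K) = M1 ⊕ M2, so the key drops out. Then M2 = (M1 ⊕ M2) ⊕ M1 over the first 12 bytes.
byte 0: (0c xor a4) xor 70 = a8 xor 70 = d8
byte 1: (2e xor 48) xor 61 = 66 xor 61 = 07
byte 2: (a1 xor 8e) xor 73 = 2f xor 73 = 5c
byte 3: (dc xor 17) xor 73 = cb xor 73 = b8
byte 4: (7e xor df) xor 77 = a1 xor 77 = d6
byte 5: (b1 xor 18) xor 64 = a9 xor 64 = cd
byte 6: (a0 xor 78) xor 20 = d8 xor 20 = f8
byte 7: (68 xor 12) xor 47 = 7a xor 47 = 3d
byte 8: (74 xor c1) xor 45 = b5 xor 45 = f0
byte 9: (8b xor 2b) xor 54 = a0 xor 54 = f4
byte 10: (c7 xor 8f) xor 20 = 48 xor 20 = 68
byte 11: (bd xor fe) xor 2f = 43 xor 2f = 6c

d8075cb8d6cdf83df0f4686c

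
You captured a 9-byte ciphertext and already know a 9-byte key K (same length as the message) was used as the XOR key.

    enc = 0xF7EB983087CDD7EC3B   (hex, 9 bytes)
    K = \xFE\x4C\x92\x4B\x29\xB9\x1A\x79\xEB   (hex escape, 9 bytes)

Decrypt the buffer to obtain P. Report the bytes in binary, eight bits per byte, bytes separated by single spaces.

00001001 10100111 00001010 01111011 10101110 01110100 11001101 10010101 11010000

f7 XOR fe = 09
eb XOR 4c = a7
98 XOR 92 = 0a
30 XOR 4b = 7b
87 XOR 29 = ae
cd XOR b9 = 74
d7 XOR 1a = cd
ec XOR 79 = 95
3b XOR eb = d0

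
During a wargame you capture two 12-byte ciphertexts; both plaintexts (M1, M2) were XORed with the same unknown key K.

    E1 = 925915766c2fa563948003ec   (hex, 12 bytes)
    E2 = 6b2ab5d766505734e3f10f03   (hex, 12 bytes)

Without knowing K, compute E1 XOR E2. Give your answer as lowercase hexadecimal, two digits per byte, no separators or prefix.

f973a0a10a7ff25777710cef

E1 ⊕ E2 = (M1 ⊕ K) ⊕ (M2 ⊕ K) = M1 ⊕ M2 — the shared key cancels under XOR.
byte 0: 146 ^ 107 = 249
byte 1:  89 ^  42 = 115
byte 2:  21 ^ 181 = 160
byte 3: 118 ^ 215 = 161
byte 4: 108 ^ 102 =  10
byte 5:  47 ^  80 = 127
byte 6: 165 ^  87 = 242
byte 7:  99 ^  52 =  87
byte 8: 148 ^ 227 = 119
byte 9: 128 ^ 241 = 113
byte 10:   3 ^  15 =  12
byte 11: 236 ^   3 = 239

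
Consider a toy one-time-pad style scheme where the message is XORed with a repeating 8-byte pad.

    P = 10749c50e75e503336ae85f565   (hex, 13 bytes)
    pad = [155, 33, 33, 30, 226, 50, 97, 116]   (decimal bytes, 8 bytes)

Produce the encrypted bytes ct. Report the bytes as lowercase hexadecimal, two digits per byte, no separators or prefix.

8b55bd4e056c3147ad8fa4eb87

The 8-byte key repeats, so the effective keystream is 9b 21 21 1e e2 32 61 74 9b 21 21 1e e2.
byte 0: 10 ⊕ 9b = 8b
byte 1: 74 ⊕ 21 = 55
byte 2: 9c ⊕ 21 = bd
byte 3: 50 ⊕ 1e = 4e
byte 4: e7 ⊕ e2 = 05
byte 5: 5e ⊕ 32 = 6c
byte 6: 50 ⊕ 61 = 31
byte 7: 33 ⊕ 74 = 47
byte 8: 36 ⊕ 9b = ad
byte 9: ae ⊕ 21 = 8f
byte 10: 85 ⊕ 21 = a4
byte 11: f5 ⊕ 1e = eb
byte 12: 65 ⊕ e2 = 87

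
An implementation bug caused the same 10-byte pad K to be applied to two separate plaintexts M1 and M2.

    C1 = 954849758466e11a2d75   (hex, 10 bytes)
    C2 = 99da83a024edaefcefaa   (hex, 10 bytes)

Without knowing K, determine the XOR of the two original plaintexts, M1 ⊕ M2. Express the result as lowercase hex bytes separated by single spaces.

C1 ⊕ C2 = (M1 ⊕ K) ⊕ (M2 ⊕ K) = M1 ⊕ M2 — the shared key cancels under XOR.
95 XOR 99 = 0c
48 XOR da = 92
49 XOR 83 = ca
75 XOR a0 = d5
84 XOR 24 = a0
66 XOR ed = 8b
e1 XOR ae = 4f
1a XOR fc = e6
2d XOR ef = c2
75 XOR aa = df

0c 92 ca d5 a0 8b 4f e6 c2 df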